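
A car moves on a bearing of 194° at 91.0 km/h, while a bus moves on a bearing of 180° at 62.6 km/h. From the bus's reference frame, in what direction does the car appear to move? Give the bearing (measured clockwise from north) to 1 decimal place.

220.6°

Taking east as x and north as y: car velocity = (-22.015, -88.297) km/h; bus velocity = (0.000, -62.600) km/h.
Velocity of car relative to bus = (-22.015, -88.297) − (0.000, -62.600) = (-22.015, -25.697) km/h.
Bearing = atan2(-22.01, -25.70) = 220.59° clockwise from north.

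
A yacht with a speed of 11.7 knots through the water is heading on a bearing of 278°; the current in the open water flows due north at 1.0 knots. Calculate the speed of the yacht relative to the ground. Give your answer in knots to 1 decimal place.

11.9 knots

Taking east as x and north as y: velocity relative to the water = (-11.586, 1.628) knots; the water relative to ground = (0.000, 1.000) knots.
Velocity relative to ground = (-11.586, 1.628) + (0.000, 1.000) = (-11.586, 2.628) knots.
Speed = |(-11.586, 2.628)| = 11.881 knots.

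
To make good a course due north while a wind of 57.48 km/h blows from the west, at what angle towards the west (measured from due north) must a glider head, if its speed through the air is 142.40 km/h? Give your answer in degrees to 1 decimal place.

23.8°

The wind pushes perpendicular to the desired track; the heading must have a component into the wind equal to 57.48 km/h: 142.40 sin θ = 57.48.
sin θ = 0.4037, so θ = 23.807°.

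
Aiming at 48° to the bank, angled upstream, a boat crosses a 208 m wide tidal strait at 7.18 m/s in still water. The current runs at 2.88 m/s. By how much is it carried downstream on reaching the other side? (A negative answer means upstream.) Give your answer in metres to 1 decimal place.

-75.0 m

Perpendicular speed = 5.336 m/s; crossing time = 208 / 5.336 = 38.982 s.
Net downstream speed = -1.924 m/s.
Drift = -1.924 × 38.982 = -75.016 m (upstream).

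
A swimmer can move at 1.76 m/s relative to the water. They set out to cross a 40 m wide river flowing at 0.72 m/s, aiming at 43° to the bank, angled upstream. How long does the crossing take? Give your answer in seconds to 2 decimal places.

33.32 s

The component of the swimmer's velocity perpendicular to the bank is 1.76 × sin 43° = 1.200 m/s.
Only the cross-stream component determines the crossing time; the current contributes nothing perpendicular to the bank.
Time = 40 / 1.200 = 33.325 s.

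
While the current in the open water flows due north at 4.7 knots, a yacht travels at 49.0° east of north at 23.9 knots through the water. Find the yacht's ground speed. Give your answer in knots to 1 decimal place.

Taking east as x and north as y: velocity relative to the water = (18.038, 15.680) knots; the water relative to ground = (0.000, 4.700) knots.
Velocity relative to ground = (18.038, 15.680) + (0.000, 4.700) = (18.038, 20.380) knots.
Speed = |(18.038, 20.380)| = 27.216 knots.

27.2 knots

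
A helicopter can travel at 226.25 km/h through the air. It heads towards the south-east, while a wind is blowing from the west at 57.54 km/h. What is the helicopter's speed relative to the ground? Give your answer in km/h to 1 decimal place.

Taking east as x and north as y: velocity relative to the air = (159.983, -159.983) km/h; the air relative to ground = (57.540, 0.000) km/h.
Velocity relative to ground = (159.983, -159.983) + (57.540, 0.000) = (217.523, -159.983) km/h.
Speed = |(217.523, -159.983)| = 270.020 km/h.

270.0 km/h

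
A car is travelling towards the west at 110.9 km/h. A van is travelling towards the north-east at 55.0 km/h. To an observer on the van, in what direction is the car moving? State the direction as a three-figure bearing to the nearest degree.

255°

Taking east as x and north as y: car velocity = (-110.900, 0.000) km/h; van velocity = (38.891, 38.891) km/h.
Velocity of car relative to van = (-110.900, 0.000) − (38.891, 38.891) = (-149.791, -38.891) km/h.
Bearing = atan2(-149.79, -38.89) = 255.45° clockwise from north.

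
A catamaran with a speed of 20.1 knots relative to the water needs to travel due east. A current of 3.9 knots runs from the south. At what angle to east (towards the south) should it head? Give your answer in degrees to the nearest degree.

11°

The current pushes perpendicular to the desired track; the heading must have a component into the current equal to 3.9 knots: 20.1 sin θ = 3.9.
sin θ = 0.1940, so θ = 11.188°.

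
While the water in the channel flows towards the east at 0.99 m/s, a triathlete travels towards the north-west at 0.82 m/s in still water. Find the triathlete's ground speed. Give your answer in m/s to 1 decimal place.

0.7 m/s

Taking east as x and north as y: velocity relative to the water = (-0.580, 0.580) m/s; the water relative to ground = (0.990, 0.000) m/s.
Velocity relative to ground = (-0.580, 0.580) + (0.990, 0.000) = (0.410, 0.580) m/s.
Speed = |(0.410, 0.580)| = 0.710 m/s.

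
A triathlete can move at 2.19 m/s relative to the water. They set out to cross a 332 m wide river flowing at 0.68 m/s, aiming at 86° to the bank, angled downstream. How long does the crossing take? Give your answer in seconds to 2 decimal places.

151.97 s

The component of the triathlete's velocity perpendicular to the bank is 2.19 × sin 86° = 2.185 m/s.
Only the cross-stream component determines the crossing time; the current contributes nothing perpendicular to the bank.
Time = 332 / 2.185 = 151.968 s.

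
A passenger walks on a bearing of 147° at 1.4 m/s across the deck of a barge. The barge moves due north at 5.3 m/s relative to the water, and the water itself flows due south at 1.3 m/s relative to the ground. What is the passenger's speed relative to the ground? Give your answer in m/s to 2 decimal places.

In east/north components (m/s): passenger relative to barge = (0.762, -1.174); barge relative to water = (0.000, 5.300); water relative to ground = (0.000, -1.300).
Sum = (0.762, 2.826) m/s.
Speed = |(0.762, 2.826)| = 2.927 m/s.

2.93 m/s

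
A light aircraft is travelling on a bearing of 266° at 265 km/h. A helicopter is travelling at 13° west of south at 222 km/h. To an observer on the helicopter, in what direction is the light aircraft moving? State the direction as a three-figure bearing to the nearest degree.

313°

Taking east as x and north as y: light aircraft velocity = (-264.354, -18.485) km/h; helicopter velocity = (-49.939, -216.310) km/h.
Velocity of light aircraft relative to helicopter = (-264.354, -18.485) − (-49.939, -216.310) = (-214.415, 197.825) km/h.
Bearing = atan2(-214.42, 197.82) = 312.70° clockwise from north.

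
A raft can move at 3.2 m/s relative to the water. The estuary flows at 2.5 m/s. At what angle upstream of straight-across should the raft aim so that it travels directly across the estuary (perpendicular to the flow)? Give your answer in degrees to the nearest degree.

To cancel the current, the upstream component of the raft's velocity must equal the flow: 3.2 sin θ = 2.5.
sin θ = 2.5 / 3.2 = 0.7812.
θ = arcsin(0.7812) = 51.375°.

51°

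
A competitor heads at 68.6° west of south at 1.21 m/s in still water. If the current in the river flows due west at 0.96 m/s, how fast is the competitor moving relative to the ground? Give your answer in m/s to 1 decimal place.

2.1 m/s

Taking east as x and north as y: velocity relative to the water = (-1.127, -0.442) m/s; the water relative to ground = (-0.960, 0.000) m/s.
Velocity relative to ground = (-1.127, -0.442) + (-0.960, 0.000) = (-2.087, -0.442) m/s.
Speed = |(-2.087, -0.442)| = 2.133 m/s.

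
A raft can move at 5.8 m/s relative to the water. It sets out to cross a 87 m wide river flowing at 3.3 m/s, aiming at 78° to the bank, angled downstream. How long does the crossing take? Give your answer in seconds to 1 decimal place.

15.3 s

The component of the raft's velocity perpendicular to the bank is 5.8 × sin 78° = 5.673 m/s.
The flow acts along the bank and has no component across it.
Time = 87 / 5.673 = 15.335 s.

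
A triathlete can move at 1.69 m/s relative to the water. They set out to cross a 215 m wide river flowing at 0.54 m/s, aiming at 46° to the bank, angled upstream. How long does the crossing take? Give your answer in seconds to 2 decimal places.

176.86 s

The component of the triathlete's velocity perpendicular to the bank is 1.69 × sin 46° = 1.216 m/s.
Only the cross-stream component determines the crossing time; the current contributes nothing perpendicular to the bank.
Time = 215 / 1.216 = 176.855 s.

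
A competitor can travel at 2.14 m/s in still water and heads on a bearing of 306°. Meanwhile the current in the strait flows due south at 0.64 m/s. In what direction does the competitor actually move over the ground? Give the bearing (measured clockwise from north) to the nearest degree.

Taking east as x and north as y: velocity relative to the water = (-1.731, 1.258) m/s; the water relative to ground = (0.000, -0.640) m/s.
Velocity relative to ground = (-1.731, 1.258) + (0.000, -0.640) = (-1.731, 0.618) m/s.
Bearing = atan2(-1.73, 0.62) = 289.64° clockwise from north.

290°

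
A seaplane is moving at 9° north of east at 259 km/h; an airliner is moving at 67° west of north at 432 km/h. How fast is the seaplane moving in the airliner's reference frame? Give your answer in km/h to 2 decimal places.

665.94 km/h

Taking east as x and north as y: seaplane velocity = (255.811, 40.517) km/h; airliner velocity = (-397.658, 168.796) km/h.
Velocity of seaplane relative to airliner = (255.811, 40.517) − (-397.658, 168.796) = (653.469, -128.279) km/h.
Magnitude = |(653.469, -128.279)| = 665.941 km/h.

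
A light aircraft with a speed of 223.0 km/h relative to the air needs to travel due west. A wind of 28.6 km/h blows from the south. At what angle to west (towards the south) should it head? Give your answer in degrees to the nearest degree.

The wind pushes perpendicular to the desired track; the heading must have a component into the wind equal to 28.6 km/h: 223.0 sin θ = 28.6.
sin θ = 0.1283, so θ = 7.369°.

7°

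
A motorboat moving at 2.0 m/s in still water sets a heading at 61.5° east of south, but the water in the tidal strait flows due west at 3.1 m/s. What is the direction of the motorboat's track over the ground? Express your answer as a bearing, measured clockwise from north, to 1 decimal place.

234.6°

Taking east as x and north as y: velocity relative to the water = (1.758, -0.954) m/s; the water relative to ground = (-3.100, 0.000) m/s.
Velocity relative to ground = (1.758, -0.954) + (-3.100, 0.000) = (-1.342, -0.954) m/s.
Bearing = atan2(-1.34, -0.95) = 234.59° clockwise from north.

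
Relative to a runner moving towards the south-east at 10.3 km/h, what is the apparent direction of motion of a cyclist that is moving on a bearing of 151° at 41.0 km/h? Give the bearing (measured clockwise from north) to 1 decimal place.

Taking east as x and north as y: cyclist velocity = (19.877, -35.859) km/h; runner velocity = (7.283, -7.283) km/h.
Velocity of cyclist relative to runner = (19.877, -35.859) − (7.283, -7.283) = (12.594, -28.576) km/h.
Bearing = atan2(12.59, -28.58) = 156.22° clockwise from north.

156.2°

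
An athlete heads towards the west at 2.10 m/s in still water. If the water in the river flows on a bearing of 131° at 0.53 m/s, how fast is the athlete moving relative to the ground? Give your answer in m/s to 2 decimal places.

1.74 m/s

Taking east as x and north as y: velocity relative to the water = (-2.100, 0.000) m/s; the water relative to ground = (0.400, -0.348) m/s.
Velocity relative to ground = (-2.100, 0.000) + (0.400, -0.348) = (-1.700, -0.348) m/s.
Speed = |(-1.700, -0.348)| = 1.735 m/s.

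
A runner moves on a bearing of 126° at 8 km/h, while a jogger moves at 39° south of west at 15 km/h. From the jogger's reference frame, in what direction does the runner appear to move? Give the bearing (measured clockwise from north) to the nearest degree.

075°

Taking east as x and north as y: runner velocity = (6.472, -4.702) km/h; jogger velocity = (-11.657, -9.440) km/h.
Velocity of runner relative to jogger = (6.472, -4.702) − (-11.657, -9.440) = (18.129, 4.738) km/h.
Bearing = atan2(18.13, 4.74) = 75.36° clockwise from north.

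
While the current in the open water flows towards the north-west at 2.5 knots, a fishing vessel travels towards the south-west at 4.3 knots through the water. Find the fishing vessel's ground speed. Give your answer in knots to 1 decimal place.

Taking east as x and north as y: velocity relative to the water = (-3.041, -3.041) knots; the water relative to ground = (-1.768, 1.768) knots.
Velocity relative to ground = (-3.041, -3.041) + (-1.768, 1.768) = (-4.808, -1.273) knots.
Speed = |(-4.808, -1.273)| = 4.974 knots.

5.0 knots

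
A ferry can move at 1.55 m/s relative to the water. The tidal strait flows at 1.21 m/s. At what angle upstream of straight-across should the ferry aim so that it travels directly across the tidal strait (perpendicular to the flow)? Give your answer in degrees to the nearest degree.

To cancel the current, the upstream component of the ferry's velocity must equal the flow: 1.55 sin θ = 1.21.
sin θ = 1.21 / 1.55 = 0.7806.
θ = arcsin(0.7806) = 51.320°.

51°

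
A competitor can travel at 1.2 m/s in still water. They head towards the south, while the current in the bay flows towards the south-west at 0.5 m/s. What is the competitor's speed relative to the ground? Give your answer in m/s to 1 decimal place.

Taking east as x and north as y: velocity relative to the water = (0.000, -1.200) m/s; the water relative to ground = (-0.354, -0.354) m/s.
Velocity relative to ground = (0.000, -1.200) + (-0.354, -0.354) = (-0.354, -1.554) m/s.
Speed = |(-0.354, -1.554)| = 1.593 m/s.

1.6 m/s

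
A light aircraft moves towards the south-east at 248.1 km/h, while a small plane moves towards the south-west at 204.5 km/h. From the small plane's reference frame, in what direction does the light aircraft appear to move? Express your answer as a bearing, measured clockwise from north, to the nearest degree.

Taking east as x and north as y: light aircraft velocity = (175.433, -175.433) km/h; small plane velocity = (-144.603, -144.603) km/h.
Velocity of light aircraft relative to small plane = (175.433, -175.433) − (-144.603, -144.603) = (320.037, -30.830) km/h.
Bearing = atan2(320.04, -30.83) = 95.50° clockwise from north.

096°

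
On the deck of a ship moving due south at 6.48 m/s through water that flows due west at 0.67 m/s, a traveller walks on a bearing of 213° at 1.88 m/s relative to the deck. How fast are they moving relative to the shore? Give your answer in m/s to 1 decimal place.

8.2 m/s

In east/north components (m/s): traveller relative to ship = (-1.024, -1.577); ship relative to water = (0.000, -6.480); water relative to ground = (-0.670, 0.000).
Sum = (-1.694, -8.057) m/s.
Speed = |(-1.694, -8.057)| = 8.233 m/s.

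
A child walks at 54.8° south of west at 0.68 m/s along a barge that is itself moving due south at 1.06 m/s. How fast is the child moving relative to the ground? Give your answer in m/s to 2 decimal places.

Taking east as x and north as y: barge velocity = (0.000, -1.060) m/s; child velocity relative to barge = (-0.392, -0.556) m/s.
Velocity relative to ground = (0.000, -1.060) + (-0.392, -0.556) = (-0.392, -1.616) m/s.
Speed = |(-0.392, -1.616)| = 1.663 m/s.

1.66 m/s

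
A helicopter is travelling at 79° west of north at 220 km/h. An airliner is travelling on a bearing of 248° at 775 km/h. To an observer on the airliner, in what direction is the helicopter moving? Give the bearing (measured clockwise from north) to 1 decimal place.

056.5°

Taking east as x and north as y: helicopter velocity = (-215.958, 41.978) km/h; airliner velocity = (-718.567, -290.320) km/h.
Velocity of helicopter relative to airliner = (-215.958, 41.978) − (-718.567, -290.320) = (502.610, 332.298) km/h.
Bearing = atan2(502.61, 332.30) = 56.53° clockwise from north.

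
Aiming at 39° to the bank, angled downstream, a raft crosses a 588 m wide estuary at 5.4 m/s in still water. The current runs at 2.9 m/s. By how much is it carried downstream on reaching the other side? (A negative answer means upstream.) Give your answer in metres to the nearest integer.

1228 m

Perpendicular speed = 3.398 m/s; crossing time = 588 / 3.398 = 173.026 s.
Net downstream speed = 7.097 m/s.
Drift = 7.097 × 173.026 = 1227.895 m (downstream).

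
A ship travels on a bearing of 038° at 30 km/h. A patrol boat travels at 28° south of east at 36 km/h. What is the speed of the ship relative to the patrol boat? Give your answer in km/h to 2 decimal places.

42.67 km/h

Taking east as x and north as y: ship velocity = (18.470, 23.640) km/h; patrol boat velocity = (31.786, -16.901) km/h.
Velocity of ship relative to patrol boat = (18.470, 23.640) − (31.786, -16.901) = (-13.316, 40.541) km/h.
Magnitude = |(-13.316, 40.541)| = 42.672 km/h.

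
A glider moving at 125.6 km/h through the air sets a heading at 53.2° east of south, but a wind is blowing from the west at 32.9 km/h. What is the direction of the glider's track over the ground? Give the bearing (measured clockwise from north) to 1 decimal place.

Taking east as x and north as y: velocity relative to the air = (100.572, -75.237) km/h; the air relative to ground = (32.900, 0.000) km/h.
Velocity relative to ground = (100.572, -75.237) + (32.900, 0.000) = (133.472, -75.237) km/h.
Bearing = atan2(133.47, -75.24) = 119.41° clockwise from north.

119.4°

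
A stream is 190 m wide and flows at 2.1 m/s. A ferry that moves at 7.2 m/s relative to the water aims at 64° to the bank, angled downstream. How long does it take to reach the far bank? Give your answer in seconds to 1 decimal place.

29.4 s

The component of the ferry's velocity perpendicular to the bank is 7.2 × sin 64° = 6.471 m/s.
Only the cross-stream component determines the crossing time; the current contributes nothing perpendicular to the bank.
Time = 190 / 6.471 = 29.360 s.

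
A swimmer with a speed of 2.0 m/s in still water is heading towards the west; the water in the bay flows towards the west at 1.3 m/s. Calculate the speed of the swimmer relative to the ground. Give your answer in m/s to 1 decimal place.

3.3 m/s

Taking east as x and north as y: velocity relative to the water = (-2.000, 0.000) m/s; the water relative to ground = (-1.300, 0.000) m/s.
Velocity relative to ground = (-2.000, 0.000) + (-1.300, 0.000) = (-3.300, 0.000) m/s.
Speed = |(-3.300, 0.000)| = 3.300 m/s.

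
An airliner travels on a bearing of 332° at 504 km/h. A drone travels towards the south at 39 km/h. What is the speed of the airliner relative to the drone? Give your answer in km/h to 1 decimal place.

538.7 km/h

Taking east as x and north as y: airliner velocity = (-236.614, 445.006) km/h; drone velocity = (0.000, -39.000) km/h.
Velocity of airliner relative to drone = (-236.614, 445.006) − (0.000, -39.000) = (-236.614, 484.006) km/h.
Magnitude = |(-236.614, 484.006)| = 538.746 km/h.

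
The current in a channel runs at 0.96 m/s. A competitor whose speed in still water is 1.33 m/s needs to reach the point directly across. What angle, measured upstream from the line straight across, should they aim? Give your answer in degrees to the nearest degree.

To cancel the current, the upstream component of the competitor's velocity must equal the flow: 1.33 sin θ = 0.96.
sin θ = 0.96 / 1.33 = 0.7218.
θ = arcsin(0.7218) = 46.204°.

46°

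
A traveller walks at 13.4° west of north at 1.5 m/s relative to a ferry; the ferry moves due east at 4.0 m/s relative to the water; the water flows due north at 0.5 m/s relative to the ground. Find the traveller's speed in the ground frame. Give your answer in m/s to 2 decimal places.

4.14 m/s

In east/north components (m/s): traveller relative to ferry = (-0.348, 1.459); ferry relative to water = (4.000, 0.000); water relative to ground = (0.000, 0.500).
Sum = (3.652, 1.959) m/s.
Speed = |(3.652, 1.959)| = 4.145 m/s.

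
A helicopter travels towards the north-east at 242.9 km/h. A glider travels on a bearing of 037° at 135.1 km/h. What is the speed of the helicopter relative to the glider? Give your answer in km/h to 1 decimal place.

110.7 km/h

Taking east as x and north as y: helicopter velocity = (171.756, 171.756) km/h; glider velocity = (81.305, 107.896) km/h.
Velocity of helicopter relative to glider = (171.756, 171.756) − (81.305, 107.896) = (90.451, 63.861) km/h.
Magnitude = |(90.451, 63.861)| = 110.723 km/h.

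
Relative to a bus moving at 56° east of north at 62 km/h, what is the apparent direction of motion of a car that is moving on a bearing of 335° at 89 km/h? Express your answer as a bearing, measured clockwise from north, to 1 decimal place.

Taking east as x and north as y: car velocity = (-37.613, 80.661) km/h; bus velocity = (51.400, 34.670) km/h.
Velocity of car relative to bus = (-37.613, 80.661) − (51.400, 34.670) = (-89.013, 45.991) km/h.
Bearing = atan2(-89.01, 45.99) = 297.32° clockwise from north.

297.3°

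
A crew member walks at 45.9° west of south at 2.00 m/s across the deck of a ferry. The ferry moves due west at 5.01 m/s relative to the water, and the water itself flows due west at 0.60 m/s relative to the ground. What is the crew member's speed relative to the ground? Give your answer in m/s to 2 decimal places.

7.18 m/s

In east/north components (m/s): crew member relative to ferry = (-1.436, -1.392); ferry relative to water = (-5.010, 0.000); water relative to ground = (-0.600, 0.000).
Sum = (-7.046, -1.392) m/s.
Speed = |(-7.046, -1.392)| = 7.182 m/s.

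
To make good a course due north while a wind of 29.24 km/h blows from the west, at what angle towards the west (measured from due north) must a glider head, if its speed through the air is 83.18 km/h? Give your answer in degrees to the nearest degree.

21°

The wind pushes perpendicular to the desired track; the heading must have a component into the wind equal to 29.24 km/h: 83.18 sin θ = 29.24.
sin θ = 0.3515, so θ = 20.581°.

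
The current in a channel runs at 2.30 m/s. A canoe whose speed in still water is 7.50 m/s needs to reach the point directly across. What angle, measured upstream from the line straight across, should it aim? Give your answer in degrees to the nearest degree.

To cancel the current, the upstream component of the canoe's velocity must equal the flow: 7.50 sin θ = 2.30.
sin θ = 2.30 / 7.50 = 0.3067.
θ = arcsin(0.3067) = 17.858°.

18°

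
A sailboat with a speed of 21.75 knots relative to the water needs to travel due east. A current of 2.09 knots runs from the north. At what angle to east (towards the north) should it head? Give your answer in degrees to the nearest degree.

The current pushes perpendicular to the desired track; the heading must have a component into the current equal to 2.09 knots: 21.75 sin θ = 2.09.
sin θ = 0.0961, so θ = 5.514°.

6°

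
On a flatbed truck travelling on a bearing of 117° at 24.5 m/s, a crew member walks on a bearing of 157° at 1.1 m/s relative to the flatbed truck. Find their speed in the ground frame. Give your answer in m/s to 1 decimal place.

Taking east as x and north as y: flatbed truck velocity = (21.830, -11.123) m/s; crew member velocity relative to flatbed truck = (0.430, -1.013) m/s.
Velocity relative to ground = (21.830, -11.123) + (0.430, -1.013) = (22.259, -12.135) m/s.
Speed = |(22.259, -12.135)| = 25.353 m/s.

25.4 m/s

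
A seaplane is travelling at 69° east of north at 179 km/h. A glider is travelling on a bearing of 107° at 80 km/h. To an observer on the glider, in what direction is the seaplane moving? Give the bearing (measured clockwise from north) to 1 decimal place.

046.0°

Taking east as x and north as y: seaplane velocity = (167.111, 64.148) km/h; glider velocity = (76.504, -23.390) km/h.
Velocity of seaplane relative to glider = (167.111, 64.148) − (76.504, -23.390) = (90.607, 87.538) km/h.
Bearing = atan2(90.61, 87.54) = 45.99° clockwise from north.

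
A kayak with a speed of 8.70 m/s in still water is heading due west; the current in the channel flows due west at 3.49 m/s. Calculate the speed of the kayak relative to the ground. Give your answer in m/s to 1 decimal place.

Taking east as x and north as y: velocity relative to the water = (-8.700, 0.000) m/s; the water relative to ground = (-3.490, 0.000) m/s.
Velocity relative to ground = (-8.700, 0.000) + (-3.490, 0.000) = (-12.190, 0.000) m/s.
Speed = |(-12.190, 0.000)| = 12.190 m/s.

12.2 m/s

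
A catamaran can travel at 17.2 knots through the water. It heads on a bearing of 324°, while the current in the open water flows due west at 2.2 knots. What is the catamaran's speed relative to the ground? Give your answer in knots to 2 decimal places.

18.58 knots

Taking east as x and north as y: velocity relative to the water = (-10.110, 13.915) knots; the water relative to ground = (-2.200, 0.000) knots.
Velocity relative to ground = (-10.110, 13.915) + (-2.200, 0.000) = (-12.310, 13.915) knots.
Speed = |(-12.310, 13.915)| = 18.579 knots.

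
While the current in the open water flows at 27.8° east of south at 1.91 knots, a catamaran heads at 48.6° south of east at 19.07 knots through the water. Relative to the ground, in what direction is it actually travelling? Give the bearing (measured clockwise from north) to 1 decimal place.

Taking east as x and north as y: velocity relative to the water = (12.611, -14.305) knots; the water relative to ground = (0.891, -1.690) knots.
Velocity relative to ground = (12.611, -14.305) + (0.891, -1.690) = (13.502, -15.994) knots.
Bearing = atan2(13.50, -15.99) = 139.83° clockwise from north.

139.8°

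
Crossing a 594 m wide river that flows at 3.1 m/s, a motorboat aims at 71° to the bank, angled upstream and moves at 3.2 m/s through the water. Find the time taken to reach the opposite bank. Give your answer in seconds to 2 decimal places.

196.32 s

The component of the motorboat's velocity perpendicular to the bank is 3.2 × sin 71° = 3.026 m/s.
Only the cross-stream component determines the crossing time; the current contributes nothing perpendicular to the bank.
Time = 594 / 3.026 = 196.321 s.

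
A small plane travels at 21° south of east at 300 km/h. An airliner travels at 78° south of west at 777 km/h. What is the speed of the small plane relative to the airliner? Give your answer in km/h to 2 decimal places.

787.91 km/h

Taking east as x and north as y: small plane velocity = (280.074, -107.510) km/h; airliner velocity = (-161.547, -760.021) km/h.
Velocity of small plane relative to airliner = (280.074, -107.510) − (-161.547, -760.021) = (441.622, 652.510) km/h.
Magnitude = |(441.622, 652.510)| = 787.908 km/h.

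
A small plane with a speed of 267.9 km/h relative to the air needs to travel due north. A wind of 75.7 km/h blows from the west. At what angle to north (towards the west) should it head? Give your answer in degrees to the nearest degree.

The wind pushes perpendicular to the desired track; the heading must have a component into the wind equal to 75.7 km/h: 267.9 sin θ = 75.7.
sin θ = 0.2826, so θ = 16.414°.

16°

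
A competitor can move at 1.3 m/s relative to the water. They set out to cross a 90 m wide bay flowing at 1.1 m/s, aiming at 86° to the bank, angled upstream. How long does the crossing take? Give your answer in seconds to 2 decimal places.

69.40 s

The component of the competitor's velocity perpendicular to the bank is 1.3 × sin 86° = 1.297 m/s.
Only the cross-stream component determines the crossing time; the current contributes nothing perpendicular to the bank.
Time = 90 / 1.297 = 69.400 s.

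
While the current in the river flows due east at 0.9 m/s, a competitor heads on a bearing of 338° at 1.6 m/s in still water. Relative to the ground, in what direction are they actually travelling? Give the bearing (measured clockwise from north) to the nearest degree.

Taking east as x and north as y: velocity relative to the water = (-0.599, 1.483) m/s; the water relative to ground = (0.900, 0.000) m/s.
Velocity relative to ground = (-0.599, 1.483) + (0.900, 0.000) = (0.301, 1.483) m/s.
Bearing = atan2(0.30, 1.48) = 11.46° clockwise from north.

011°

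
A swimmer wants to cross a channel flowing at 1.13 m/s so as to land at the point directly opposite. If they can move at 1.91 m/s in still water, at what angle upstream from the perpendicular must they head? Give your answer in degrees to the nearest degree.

36°

To cancel the current, the upstream component of the swimmer's velocity must equal the flow: 1.91 sin θ = 1.13.
sin θ = 1.13 / 1.91 = 0.5916.
θ = arcsin(0.5916) = 36.272°.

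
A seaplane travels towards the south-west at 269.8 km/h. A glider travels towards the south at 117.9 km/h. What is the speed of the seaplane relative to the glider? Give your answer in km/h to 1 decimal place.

204.2 km/h

Taking east as x and north as y: seaplane velocity = (-190.777, -190.777) km/h; glider velocity = (0.000, -117.900) km/h.
Velocity of seaplane relative to glider = (-190.777, -190.777) − (0.000, -117.900) = (-190.777, -72.877) km/h.
Magnitude = |(-190.777, -72.877)| = 204.223 km/h.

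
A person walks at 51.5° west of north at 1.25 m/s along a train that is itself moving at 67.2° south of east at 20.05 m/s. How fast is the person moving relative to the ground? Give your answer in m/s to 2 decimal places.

18.96 m/s

Taking east as x and north as y: train velocity = (7.770, -18.483) m/s; person velocity relative to train = (-0.978, 0.778) m/s.
Velocity relative to ground = (7.770, -18.483) + (-0.978, 0.778) = (6.791, -17.705) m/s.
Speed = |(6.791, -17.705)| = 18.963 m/s.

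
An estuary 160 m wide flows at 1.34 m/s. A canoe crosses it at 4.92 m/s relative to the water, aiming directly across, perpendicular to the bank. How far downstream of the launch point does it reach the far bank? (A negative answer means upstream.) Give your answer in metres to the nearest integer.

Perpendicular speed = 4.920 m/s; crossing time = 160 / 4.920 = 32.520 s.
Net downstream speed = 1.340 m/s.
Drift = 1.340 × 32.520 = 43.577 m (downstream).

44 m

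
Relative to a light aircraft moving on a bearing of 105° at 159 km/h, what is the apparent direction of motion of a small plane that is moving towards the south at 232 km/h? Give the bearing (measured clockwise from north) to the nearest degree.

Taking east as x and north as y: small plane velocity = (0.000, -232.000) km/h; light aircraft velocity = (153.582, -41.152) km/h.
Velocity of small plane relative to light aircraft = (0.000, -232.000) − (153.582, -41.152) = (-153.582, -190.848) km/h.
Bearing = atan2(-153.58, -190.85) = 218.82° clockwise from north.

219°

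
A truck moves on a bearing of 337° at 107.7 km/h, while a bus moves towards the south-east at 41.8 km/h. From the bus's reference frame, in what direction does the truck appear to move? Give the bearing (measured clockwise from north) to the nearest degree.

Taking east as x and north as y: truck velocity = (-42.082, 99.138) km/h; bus velocity = (29.557, -29.557) km/h.
Velocity of truck relative to bus = (-42.082, 99.138) − (29.557, -29.557) = (-71.639, 128.695) km/h.
Bearing = atan2(-71.64, 128.70) = 330.90° clockwise from north.

331°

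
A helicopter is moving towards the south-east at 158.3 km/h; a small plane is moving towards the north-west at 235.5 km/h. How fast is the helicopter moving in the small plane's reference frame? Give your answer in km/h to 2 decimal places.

393.80 km/h

Taking east as x and north as y: helicopter velocity = (111.935, -111.935) km/h; small plane velocity = (-166.524, 166.524) km/h.
Velocity of helicopter relative to small plane = (111.935, -111.935) − (-166.524, 166.524) = (278.459, -278.459) km/h.
Magnitude = |(278.459, -278.459)| = 393.800 km/h.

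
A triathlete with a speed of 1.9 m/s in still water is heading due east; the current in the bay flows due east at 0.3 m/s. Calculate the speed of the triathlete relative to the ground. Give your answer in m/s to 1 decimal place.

2.2 m/s

Taking east as x and north as y: velocity relative to the water = (1.900, 0.000) m/s; the water relative to ground = (0.300, 0.000) m/s.
Velocity relative to ground = (1.900, 0.000) + (0.300, 0.000) = (2.200, 0.000) m/s.
Speed = |(2.200, 0.000)| = 2.200 m/s.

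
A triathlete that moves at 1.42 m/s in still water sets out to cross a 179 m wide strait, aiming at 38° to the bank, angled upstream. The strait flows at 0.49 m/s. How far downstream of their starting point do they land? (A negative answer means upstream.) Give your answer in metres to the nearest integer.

-129 m

Perpendicular speed = 0.874 m/s; crossing time = 179 / 0.874 = 204.749 s.
Net downstream speed = -0.629 m/s.
Drift = -0.629 × 204.749 = -128.782 m (upstream).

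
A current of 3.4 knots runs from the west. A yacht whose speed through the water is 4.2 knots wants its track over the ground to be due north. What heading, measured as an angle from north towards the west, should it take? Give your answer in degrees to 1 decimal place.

The current pushes perpendicular to the desired track; the heading must have a component into the current equal to 3.4 knots: 4.2 sin θ = 3.4.
sin θ = 0.8095, so θ = 54.049°.

54.0°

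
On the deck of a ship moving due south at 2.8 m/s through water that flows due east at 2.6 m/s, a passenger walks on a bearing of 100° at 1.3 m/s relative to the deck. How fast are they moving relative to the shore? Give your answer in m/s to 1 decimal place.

In east/north components (m/s): passenger relative to ship = (1.280, -0.226); ship relative to water = (0.000, -2.800); water relative to ground = (2.600, 0.000).
Sum = (3.880, -3.026) m/s.
Speed = |(3.880, -3.026)| = 4.921 m/s.

4.9 m/s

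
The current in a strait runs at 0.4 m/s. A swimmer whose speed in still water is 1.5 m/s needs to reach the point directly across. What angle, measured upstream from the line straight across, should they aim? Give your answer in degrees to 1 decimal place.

15.5°

To cancel the current, the upstream component of the swimmer's velocity must equal the flow: 1.5 sin θ = 0.4.
sin θ = 0.4 / 1.5 = 0.2667.
θ = arcsin(0.2667) = 15.466°.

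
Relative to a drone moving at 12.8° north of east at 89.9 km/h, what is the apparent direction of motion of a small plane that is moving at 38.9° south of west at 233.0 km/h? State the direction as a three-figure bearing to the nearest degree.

Taking east as x and north as y: small plane velocity = (-181.331, -146.315) km/h; drone velocity = (87.666, 19.917) km/h.
Velocity of small plane relative to drone = (-181.331, -146.315) − (87.666, 19.917) = (-268.997, -166.233) km/h.
Bearing = atan2(-269.00, -166.23) = 238.29° clockwise from north.

238°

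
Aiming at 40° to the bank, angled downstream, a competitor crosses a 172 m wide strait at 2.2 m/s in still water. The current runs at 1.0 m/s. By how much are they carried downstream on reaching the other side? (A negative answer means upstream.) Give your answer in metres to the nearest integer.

Perpendicular speed = 1.414 m/s; crossing time = 172 / 1.414 = 121.629 s.
Net downstream speed = 2.685 m/s.
Drift = 2.685 × 121.629 = 326.611 m (downstream).

327 m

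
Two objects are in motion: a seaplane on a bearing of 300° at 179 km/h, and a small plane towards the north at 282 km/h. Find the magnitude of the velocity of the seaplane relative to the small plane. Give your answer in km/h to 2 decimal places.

247.16 km/h

Taking east as x and north as y: seaplane velocity = (-155.019, 89.500) km/h; small plane velocity = (0.000, 282.000) km/h.
Velocity of seaplane relative to small plane = (-155.019, 89.500) − (0.000, 282.000) = (-155.019, -192.500) km/h.
Magnitude = |(-155.019, -192.500)| = 247.158 km/h.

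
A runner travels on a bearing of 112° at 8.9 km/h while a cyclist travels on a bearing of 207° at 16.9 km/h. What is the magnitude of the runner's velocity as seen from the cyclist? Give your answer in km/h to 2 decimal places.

Taking east as x and north as y: runner velocity = (8.252, -3.334) km/h; cyclist velocity = (-7.672, -15.058) km/h.
Velocity of runner relative to cyclist = (8.252, -3.334) − (-7.672, -15.058) = (15.924, 11.724) km/h.
Magnitude = |(15.924, 11.724)| = 19.775 km/h.

19.77 km/h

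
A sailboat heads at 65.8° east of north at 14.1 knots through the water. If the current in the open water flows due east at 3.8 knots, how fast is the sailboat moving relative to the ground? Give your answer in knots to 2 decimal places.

Taking east as x and north as y: velocity relative to the water = (12.861, 5.780) knots; the water relative to ground = (3.800, 0.000) knots.
Velocity relative to ground = (12.861, 5.780) + (3.800, 0.000) = (16.661, 5.780) knots.
Speed = |(16.661, 5.780)| = 17.635 knots.

17.63 knots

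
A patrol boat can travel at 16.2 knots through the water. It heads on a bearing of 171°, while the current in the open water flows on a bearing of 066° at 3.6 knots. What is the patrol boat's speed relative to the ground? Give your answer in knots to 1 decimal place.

Taking east as x and north as y: velocity relative to the water = (2.534, -16.001) knots; the water relative to ground = (3.289, 1.464) knots.
Velocity relative to ground = (2.534, -16.001) + (3.289, 1.464) = (5.823, -14.536) knots.
Speed = |(5.823, -14.536)| = 15.659 knots.

15.7 knots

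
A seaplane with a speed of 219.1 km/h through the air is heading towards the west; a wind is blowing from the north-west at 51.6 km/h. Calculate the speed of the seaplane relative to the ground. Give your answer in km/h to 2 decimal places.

186.22 km/h

Taking east as x and north as y: velocity relative to the air = (-219.100, 0.000) km/h; the air relative to ground = (36.487, -36.487) km/h.
Velocity relative to ground = (-219.100, 0.000) + (36.487, -36.487) = (-182.613, -36.487) km/h.
Speed = |(-182.613, -36.487)| = 186.223 km/h.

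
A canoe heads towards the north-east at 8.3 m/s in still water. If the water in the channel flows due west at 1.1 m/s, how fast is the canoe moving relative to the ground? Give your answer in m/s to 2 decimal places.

Taking east as x and north as y: velocity relative to the water = (5.869, 5.869) m/s; the water relative to ground = (-1.100, 0.000) m/s.
Velocity relative to ground = (5.869, 5.869) + (-1.100, 0.000) = (4.769, 5.869) m/s.
Speed = |(4.769, 5.869)| = 7.562 m/s.

7.56 m/s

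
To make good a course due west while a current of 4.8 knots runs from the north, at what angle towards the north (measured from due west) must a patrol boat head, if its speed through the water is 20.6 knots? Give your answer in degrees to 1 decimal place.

The current pushes perpendicular to the desired track; the heading must have a component into the current equal to 4.8 knots: 20.6 sin θ = 4.8.
sin θ = 0.2330, so θ = 13.474°.

13.5°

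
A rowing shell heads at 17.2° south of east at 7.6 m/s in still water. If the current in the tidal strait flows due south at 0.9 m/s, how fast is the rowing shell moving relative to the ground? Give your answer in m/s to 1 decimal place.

7.9 m/s

Taking east as x and north as y: velocity relative to the water = (7.260, -2.247) m/s; the water relative to ground = (0.000, -0.900) m/s.
Velocity relative to ground = (7.260, -2.247) + (0.000, -0.900) = (7.260, -3.147) m/s.
Speed = |(7.260, -3.147)| = 7.913 m/s.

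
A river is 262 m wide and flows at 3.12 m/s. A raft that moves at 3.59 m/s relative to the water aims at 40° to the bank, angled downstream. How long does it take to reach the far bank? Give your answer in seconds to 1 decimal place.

113.5 s

The component of the raft's velocity perpendicular to the bank is 3.59 × sin 40° = 2.308 m/s.
Only the cross-stream component determines the crossing time; the current contributes nothing perpendicular to the bank.
Time = 262 / 2.308 = 113.538 s.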